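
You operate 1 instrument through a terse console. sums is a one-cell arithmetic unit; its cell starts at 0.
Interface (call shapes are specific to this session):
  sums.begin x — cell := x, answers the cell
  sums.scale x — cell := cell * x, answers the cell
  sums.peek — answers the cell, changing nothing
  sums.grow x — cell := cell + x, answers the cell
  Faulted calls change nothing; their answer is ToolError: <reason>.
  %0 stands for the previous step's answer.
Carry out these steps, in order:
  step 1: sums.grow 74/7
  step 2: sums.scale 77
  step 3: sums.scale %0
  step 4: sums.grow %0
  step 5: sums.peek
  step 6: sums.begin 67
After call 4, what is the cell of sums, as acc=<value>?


Answer: acc=1325192

Derivation:
CALL sums.grow[74/7]
RET  74/7
CALL sums.scale[77]
RET  814
CALL sums.scale[%0]
RET  662596
CALL sums.grow[%0]
RET  1325192
CALL sums.peek[]
RET  1325192
CALL sums.begin[67]
RET  67


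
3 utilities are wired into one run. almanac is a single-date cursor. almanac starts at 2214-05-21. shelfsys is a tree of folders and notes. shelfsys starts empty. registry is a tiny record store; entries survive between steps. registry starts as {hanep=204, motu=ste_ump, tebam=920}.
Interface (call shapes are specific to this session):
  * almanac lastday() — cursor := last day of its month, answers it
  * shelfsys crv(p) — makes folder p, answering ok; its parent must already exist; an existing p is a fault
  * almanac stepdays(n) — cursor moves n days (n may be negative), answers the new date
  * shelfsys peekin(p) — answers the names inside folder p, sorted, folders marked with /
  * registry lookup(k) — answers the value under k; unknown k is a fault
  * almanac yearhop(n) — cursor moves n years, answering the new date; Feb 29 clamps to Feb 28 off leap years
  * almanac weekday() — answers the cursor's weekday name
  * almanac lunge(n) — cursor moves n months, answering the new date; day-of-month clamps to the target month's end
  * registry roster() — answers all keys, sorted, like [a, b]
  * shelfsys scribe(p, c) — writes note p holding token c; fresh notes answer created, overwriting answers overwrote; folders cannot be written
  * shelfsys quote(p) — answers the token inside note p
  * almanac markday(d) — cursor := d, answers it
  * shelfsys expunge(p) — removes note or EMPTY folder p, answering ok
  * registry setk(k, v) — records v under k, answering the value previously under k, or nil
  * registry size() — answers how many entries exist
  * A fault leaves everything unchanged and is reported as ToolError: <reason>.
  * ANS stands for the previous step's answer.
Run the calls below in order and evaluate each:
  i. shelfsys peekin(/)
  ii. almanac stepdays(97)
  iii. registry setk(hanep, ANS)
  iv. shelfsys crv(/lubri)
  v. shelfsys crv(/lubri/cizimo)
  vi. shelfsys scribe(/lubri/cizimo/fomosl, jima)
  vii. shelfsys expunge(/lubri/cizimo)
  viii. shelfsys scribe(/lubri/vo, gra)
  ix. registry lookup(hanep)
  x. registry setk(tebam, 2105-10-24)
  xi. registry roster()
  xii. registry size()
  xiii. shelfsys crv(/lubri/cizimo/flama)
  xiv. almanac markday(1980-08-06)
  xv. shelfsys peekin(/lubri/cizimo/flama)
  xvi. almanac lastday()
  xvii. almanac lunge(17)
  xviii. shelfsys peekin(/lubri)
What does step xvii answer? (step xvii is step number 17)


Answer: 1982-01-31

Derivation:
→ shelfsys peekin(/)
← []
→ almanac stepdays(97)
← 2214-08-26
→ registry setk(hanep, ANS)
← 204
→ shelfsys crv(/lubri)
← ok
→ shelfsys crv(/lubri/cizimo)
← ok
→ shelfsys scribe(/lubri/cizimo/fomosl, jima)
← created
→ shelfsys expunge(/lubri/cizimo)
← ToolError: not empty
→ shelfsys scribe(/lubri/vo, gra)
← created
→ registry lookup(hanep)
← 2214-08-26
→ registry setk(tebam, 2105-10-24)
← 920
→ registry roster()
← [hanep, motu, tebam]
→ registry size()
← 3
→ shelfsys crv(/lubri/cizimo/flama)
← ok
→ almanac markday(1980-08-06)
← 1980-08-06
→ shelfsys peekin(/lubri/cizimo/flama)
← []
→ almanac lastday()
← 1980-08-31
→ almanac lunge(17)
← 1982-01-31
→ shelfsys peekin(/lubri)
← [cizimo/, vo]


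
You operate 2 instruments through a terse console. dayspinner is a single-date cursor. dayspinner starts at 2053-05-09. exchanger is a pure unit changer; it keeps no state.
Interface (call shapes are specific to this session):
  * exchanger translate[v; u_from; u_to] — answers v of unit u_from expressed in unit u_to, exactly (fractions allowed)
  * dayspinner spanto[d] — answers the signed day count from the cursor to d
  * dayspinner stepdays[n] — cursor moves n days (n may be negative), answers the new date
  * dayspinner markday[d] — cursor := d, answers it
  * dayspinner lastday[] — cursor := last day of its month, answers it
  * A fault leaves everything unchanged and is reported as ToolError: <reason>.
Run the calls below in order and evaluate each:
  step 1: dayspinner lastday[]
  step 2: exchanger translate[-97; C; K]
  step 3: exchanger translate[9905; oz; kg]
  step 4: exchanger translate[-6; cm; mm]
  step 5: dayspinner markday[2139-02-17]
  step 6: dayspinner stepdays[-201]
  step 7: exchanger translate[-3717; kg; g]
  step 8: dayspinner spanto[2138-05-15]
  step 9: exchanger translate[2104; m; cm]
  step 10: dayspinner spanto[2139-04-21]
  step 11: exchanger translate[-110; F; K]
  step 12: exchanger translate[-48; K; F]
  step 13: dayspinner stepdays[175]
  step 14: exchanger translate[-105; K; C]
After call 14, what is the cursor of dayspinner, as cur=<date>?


Answer: cur=2139-01-22

Derivation:
Act: dayspinner lastday[]
Obs: 2053-05-31
Act: exchanger translate[v=-97; u_from=C; u_to=K]
Obs: 3523/20
Act: exchanger translate[v=9905; u_from=oz; u_to=kg]
Obs: 89856648497/320000000
Act: exchanger translate[v=-6; u_from=cm; u_to=mm]
Obs: -60
Act: dayspinner markday[d=2139-02-17]
Obs: 2139-02-17
Act: dayspinner stepdays[n=-201]
Obs: 2138-07-31
Act: exchanger translate[v=-3717; u_from=kg; u_to=g]
Obs: -3717000
Act: dayspinner spanto[d=2138-05-15]
Obs: -77
Act: exchanger translate[v=2104; u_from=m; u_to=cm]
Obs: 210400
Act: dayspinner spanto[d=2139-04-21]
Obs: 264
Act: exchanger translate[v=-110; u_from=F; u_to=K]
Obs: 34967/180
Act: exchanger translate[v=-48; u_from=K; u_to=F]
Obs: -54607/100
Act: dayspinner stepdays[n=175]
Obs: 2139-01-22
Act: exchanger translate[v=-105; u_from=K; u_to=C]
Obs: -7563/20


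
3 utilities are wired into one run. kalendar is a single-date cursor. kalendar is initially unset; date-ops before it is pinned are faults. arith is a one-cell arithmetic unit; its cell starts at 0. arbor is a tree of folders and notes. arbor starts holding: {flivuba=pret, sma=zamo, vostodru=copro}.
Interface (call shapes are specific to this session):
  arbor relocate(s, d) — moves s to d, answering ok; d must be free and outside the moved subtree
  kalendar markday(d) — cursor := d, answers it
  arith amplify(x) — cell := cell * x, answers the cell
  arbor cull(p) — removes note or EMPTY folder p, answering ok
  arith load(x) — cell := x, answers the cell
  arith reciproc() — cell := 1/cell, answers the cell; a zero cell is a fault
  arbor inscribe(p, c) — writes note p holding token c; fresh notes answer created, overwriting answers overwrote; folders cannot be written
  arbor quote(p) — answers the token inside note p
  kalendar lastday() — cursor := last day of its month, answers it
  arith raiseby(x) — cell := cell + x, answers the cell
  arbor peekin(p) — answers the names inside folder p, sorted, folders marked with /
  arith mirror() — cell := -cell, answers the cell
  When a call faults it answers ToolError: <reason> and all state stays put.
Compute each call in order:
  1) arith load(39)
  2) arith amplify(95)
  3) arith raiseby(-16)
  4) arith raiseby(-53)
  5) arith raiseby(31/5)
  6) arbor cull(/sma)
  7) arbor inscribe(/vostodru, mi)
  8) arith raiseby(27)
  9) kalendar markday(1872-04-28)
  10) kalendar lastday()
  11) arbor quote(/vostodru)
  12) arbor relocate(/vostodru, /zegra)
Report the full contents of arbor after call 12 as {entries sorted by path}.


Invoking arith load passing x='39', → 39.
I use arith amplify passing x='95': 3705.
Using arith raiseby passing x='-16', and see 3689.
I invoke arith raiseby passing x='-53', and observe 3636.
I call arith raiseby passing x='31/5': 18211/5.
Calling arbor cull passing p='/sma': ok.
Next I call arbor inscribe passing p='/vostodru', c='mi', — result: overwrote.
I use arith raiseby passing x='27', yielding 18346/5.
I try kalendar markday passing d='1872-04-28', which returns 1872-04-28.
I invoke kalendar lastday, and observe 1872-04-30.
Then arbor quote passing p='/vostodru', yielding mi.
I invoke arbor relocate passing s='/vostodru', d='/zegra', → ok.

Answer: {flivuba=pret, zegra=mi}


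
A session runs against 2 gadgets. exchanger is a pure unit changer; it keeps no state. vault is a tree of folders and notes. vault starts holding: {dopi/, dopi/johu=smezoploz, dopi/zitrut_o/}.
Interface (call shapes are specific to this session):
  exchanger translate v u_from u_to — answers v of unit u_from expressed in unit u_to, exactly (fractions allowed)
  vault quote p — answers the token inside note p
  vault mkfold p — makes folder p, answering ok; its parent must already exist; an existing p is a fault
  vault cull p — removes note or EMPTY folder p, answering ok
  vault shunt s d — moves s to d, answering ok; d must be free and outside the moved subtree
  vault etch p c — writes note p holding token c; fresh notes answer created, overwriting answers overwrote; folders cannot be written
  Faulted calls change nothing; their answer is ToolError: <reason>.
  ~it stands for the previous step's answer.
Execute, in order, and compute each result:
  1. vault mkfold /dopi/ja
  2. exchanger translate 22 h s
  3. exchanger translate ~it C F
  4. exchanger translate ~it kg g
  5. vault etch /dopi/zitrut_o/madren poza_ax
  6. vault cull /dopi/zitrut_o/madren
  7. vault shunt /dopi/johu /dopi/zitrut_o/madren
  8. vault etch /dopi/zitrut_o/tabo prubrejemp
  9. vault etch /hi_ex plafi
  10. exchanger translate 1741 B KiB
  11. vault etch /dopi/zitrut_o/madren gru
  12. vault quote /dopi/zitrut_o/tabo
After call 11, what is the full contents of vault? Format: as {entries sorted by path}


# vault mkfold(p: /dopi/ja) -> ok
# exchanger translate(v: 22, u_from: h, u_to: s) -> 79200
# exchanger translate(v: ~it, u_from: C, u_to: F) -> 142592
# exchanger translate(v: ~it, u_from: kg, u_to: g) -> 142592000
# vault etch(p: /dopi/zitrut_o/madren, c: poza_ax) -> created
# vault cull(p: /dopi/zitrut_o/madren) -> ok
# vault shunt(s: /dopi/johu, d: /dopi/zitrut_o/madren) -> ok
# vault etch(p: /dopi/zitrut_o/tabo, c: prubrejemp) -> created
# vault etch(p: /hi_ex, c: plafi) -> created
# exchanger translate(v: 1741, u_from: B, u_to: KiB) -> 1741/1024
# vault etch(p: /dopi/zitrut_o/madren, c: gru) -> overwrote
# vault quote(p: /dopi/zitrut_o/tabo) -> prubrejemp

Answer: {dopi/, dopi/ja/, dopi/zitrut_o/, dopi/zitrut_o/madren=gru, dopi/zitrut_o/tabo=prubrejemp, hi_ex=plafi}


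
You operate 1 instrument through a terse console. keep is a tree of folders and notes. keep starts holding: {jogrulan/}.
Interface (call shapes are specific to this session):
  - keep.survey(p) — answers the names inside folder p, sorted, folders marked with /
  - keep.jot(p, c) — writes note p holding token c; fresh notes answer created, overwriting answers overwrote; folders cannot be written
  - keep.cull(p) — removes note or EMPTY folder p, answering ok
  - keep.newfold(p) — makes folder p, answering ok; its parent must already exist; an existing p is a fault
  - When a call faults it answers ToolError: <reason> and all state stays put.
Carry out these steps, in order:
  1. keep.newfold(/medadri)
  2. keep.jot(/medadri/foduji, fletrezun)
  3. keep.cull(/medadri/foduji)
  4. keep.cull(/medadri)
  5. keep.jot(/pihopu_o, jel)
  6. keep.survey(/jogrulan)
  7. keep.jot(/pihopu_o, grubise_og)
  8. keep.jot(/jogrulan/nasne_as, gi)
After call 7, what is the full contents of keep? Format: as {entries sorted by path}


Answer: {jogrulan/, pihopu_o=grubise_og}

Derivation:
==> keep.newfold(p: /medadri)
<== ok
==> keep.jot(p: /medadri/foduji, c: fletrezun)
<== created
==> keep.cull(p: /medadri/foduji)
<== ok
==> keep.cull(p: /medadri)
<== ok
==> keep.jot(p: /pihopu_o, c: jel)
<== created
==> keep.survey(p: /jogrulan)
<== []
==> keep.jot(p: /pihopu_o, c: grubise_og)
<== overwrote
==> keep.jot(p: /jogrulan/nasne_as, c: gi)
<== created


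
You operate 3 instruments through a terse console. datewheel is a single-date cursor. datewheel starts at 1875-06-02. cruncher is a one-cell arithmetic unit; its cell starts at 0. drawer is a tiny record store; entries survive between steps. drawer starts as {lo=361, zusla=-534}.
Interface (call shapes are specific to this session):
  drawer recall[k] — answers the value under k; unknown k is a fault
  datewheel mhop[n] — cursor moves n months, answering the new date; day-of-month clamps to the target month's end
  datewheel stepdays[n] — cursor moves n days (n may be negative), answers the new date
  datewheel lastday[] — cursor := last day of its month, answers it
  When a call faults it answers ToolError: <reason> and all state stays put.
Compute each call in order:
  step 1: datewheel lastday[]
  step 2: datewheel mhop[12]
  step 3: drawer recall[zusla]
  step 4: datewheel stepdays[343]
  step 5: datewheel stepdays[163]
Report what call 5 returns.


! 1. datewheel lastday() : 1875-06-30
! 2. datewheel mhop(n=12) : 1876-06-30
! 3. drawer recall(k=zusla) : -534
! 4. datewheel stepdays(n=343) : 1877-06-08
! 5. datewheel stepdays(n=163) : 1877-11-18

Answer: 1877-11-18


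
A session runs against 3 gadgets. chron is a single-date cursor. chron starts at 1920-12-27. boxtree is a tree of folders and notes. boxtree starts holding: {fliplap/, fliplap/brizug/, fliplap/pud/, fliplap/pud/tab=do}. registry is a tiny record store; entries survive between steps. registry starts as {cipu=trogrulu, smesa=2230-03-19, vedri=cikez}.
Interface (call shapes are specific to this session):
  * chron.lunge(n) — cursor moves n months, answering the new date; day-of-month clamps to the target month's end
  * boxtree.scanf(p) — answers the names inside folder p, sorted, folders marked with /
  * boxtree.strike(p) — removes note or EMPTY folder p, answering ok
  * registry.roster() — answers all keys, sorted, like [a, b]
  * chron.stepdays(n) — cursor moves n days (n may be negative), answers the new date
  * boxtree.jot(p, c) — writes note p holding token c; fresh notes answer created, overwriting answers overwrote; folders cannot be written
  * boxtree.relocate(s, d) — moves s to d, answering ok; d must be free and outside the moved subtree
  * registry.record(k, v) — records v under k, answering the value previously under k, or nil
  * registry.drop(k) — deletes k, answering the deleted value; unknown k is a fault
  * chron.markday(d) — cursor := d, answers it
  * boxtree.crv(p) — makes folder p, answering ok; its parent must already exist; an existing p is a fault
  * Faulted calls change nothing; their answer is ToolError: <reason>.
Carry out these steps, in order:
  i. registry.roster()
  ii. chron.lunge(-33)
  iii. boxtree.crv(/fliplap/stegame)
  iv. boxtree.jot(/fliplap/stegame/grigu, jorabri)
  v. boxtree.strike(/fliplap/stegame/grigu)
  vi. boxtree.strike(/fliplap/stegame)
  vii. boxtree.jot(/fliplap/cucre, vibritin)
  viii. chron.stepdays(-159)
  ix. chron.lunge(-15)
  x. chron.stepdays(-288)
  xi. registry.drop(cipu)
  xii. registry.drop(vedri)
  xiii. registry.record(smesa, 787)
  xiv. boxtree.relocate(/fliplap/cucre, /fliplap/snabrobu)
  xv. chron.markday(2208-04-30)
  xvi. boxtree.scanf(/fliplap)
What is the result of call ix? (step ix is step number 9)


Now I run registry.roster(), and observe [cipu, smesa, vedri].
Using chron.lunge with n='-33', giving 1918-03-27.
I call boxtree.crv with p='/fliplap/stegame', and get ok.
Using boxtree.jot with p='/fliplap/stegame/grigu', c='jorabri', yielding created.
Then boxtree.strike with p='/fliplap/stegame/grigu', — result: ok.
Invoking boxtree.strike with p='/fliplap/stegame', and observe ok.
Next I call boxtree.jot with p='/fliplap/cucre', c='vibritin', and observe created.
Using chron.stepdays with n='-159', — result: 1917-10-19.
Invoking chron.lunge with n='-15', which returns 1916-07-19.
I invoke chron.stepdays with n='-288', giving 1915-10-05.
Next I call registry.drop with k='cipu', and see trogrulu.
Next I call registry.drop with k='vedri', giving cikez.
I run registry.record with k='smesa', v='787': 2230-03-19.
I use boxtree.relocate with s='/fliplap/cucre', d='/fliplap/snabrobu', which returns ok.
I run chron.markday with d='2208-04-30', yielding 2208-04-30.
Now I run boxtree.scanf with p='/fliplap', giving [brizug/, pud/, snabrobu].

Answer: 1916-07-19


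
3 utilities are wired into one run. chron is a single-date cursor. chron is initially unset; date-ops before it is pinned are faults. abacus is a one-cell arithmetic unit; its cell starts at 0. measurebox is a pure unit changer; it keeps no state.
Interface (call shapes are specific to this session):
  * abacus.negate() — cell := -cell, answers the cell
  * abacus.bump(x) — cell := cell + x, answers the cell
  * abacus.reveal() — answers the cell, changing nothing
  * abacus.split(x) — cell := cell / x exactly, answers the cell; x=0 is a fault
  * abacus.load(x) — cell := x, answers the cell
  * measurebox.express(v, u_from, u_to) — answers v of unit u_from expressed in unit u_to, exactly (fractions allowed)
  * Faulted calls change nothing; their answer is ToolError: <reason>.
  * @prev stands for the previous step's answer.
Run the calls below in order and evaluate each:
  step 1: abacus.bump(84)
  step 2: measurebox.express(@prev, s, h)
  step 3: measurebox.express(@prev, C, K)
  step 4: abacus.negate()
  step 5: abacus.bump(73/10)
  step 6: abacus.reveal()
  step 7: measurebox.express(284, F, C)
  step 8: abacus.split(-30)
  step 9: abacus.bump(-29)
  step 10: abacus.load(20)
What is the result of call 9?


Answer: -7933/300

Derivation:
I try abacus.bump using x: 84, and get 84.
I run measurebox.express using v: @prev, u_from: s, u_to: h, which returns 7/300.
I use measurebox.express using v: @prev, u_from: C, u_to: K, yielding 20488/75.
Calling abacus.negate, and observe -84.
I invoke abacus.bump using x: 73/10: -767/10.
I run abacus.reveal: -767/10.
I call measurebox.express using v: 284, u_from: F, u_to: C, yielding 140.
Using abacus.split using x: -30, and get 767/300.
Invoking abacus.bump using x: -29, and get -7933/300.
Now I run abacus.load using x: 20, giving 20.


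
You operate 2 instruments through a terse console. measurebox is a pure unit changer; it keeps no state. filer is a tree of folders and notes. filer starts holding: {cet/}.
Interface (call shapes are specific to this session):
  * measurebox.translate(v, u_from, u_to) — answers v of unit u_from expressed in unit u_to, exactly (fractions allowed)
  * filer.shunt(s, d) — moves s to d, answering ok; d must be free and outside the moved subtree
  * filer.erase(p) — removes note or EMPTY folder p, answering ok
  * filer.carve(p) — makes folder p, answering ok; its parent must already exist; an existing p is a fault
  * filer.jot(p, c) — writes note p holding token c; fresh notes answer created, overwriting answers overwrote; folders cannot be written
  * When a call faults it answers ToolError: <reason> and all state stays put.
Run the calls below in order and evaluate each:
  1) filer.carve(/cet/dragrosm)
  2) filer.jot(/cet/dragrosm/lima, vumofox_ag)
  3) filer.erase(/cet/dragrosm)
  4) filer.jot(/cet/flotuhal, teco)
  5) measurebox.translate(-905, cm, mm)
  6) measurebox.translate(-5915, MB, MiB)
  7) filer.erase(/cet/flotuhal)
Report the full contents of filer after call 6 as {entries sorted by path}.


Then filer.carve on p='/cet/dragrosm': ok.
Now I run filer.jot on p='/cet/dragrosm/lima', c='vumofox_ag', which returns created.
Next I call filer.erase on p='/cet/dragrosm', → ToolError: not empty.
I try filer.jot on p='/cet/flotuhal', c='teco', — result: created.
I run measurebox.translate on v='-905', u_from='cm', u_to='mm', giving -9050.
I invoke measurebox.translate on v='-5915', u_from='MB', u_to='MiB', → -92421875/16384.
I invoke filer.erase on p='/cet/flotuhal', giving ok.

Answer: {cet/, cet/dragrosm/, cet/dragrosm/lima=vumofox_ag, cet/flotuhal=teco}


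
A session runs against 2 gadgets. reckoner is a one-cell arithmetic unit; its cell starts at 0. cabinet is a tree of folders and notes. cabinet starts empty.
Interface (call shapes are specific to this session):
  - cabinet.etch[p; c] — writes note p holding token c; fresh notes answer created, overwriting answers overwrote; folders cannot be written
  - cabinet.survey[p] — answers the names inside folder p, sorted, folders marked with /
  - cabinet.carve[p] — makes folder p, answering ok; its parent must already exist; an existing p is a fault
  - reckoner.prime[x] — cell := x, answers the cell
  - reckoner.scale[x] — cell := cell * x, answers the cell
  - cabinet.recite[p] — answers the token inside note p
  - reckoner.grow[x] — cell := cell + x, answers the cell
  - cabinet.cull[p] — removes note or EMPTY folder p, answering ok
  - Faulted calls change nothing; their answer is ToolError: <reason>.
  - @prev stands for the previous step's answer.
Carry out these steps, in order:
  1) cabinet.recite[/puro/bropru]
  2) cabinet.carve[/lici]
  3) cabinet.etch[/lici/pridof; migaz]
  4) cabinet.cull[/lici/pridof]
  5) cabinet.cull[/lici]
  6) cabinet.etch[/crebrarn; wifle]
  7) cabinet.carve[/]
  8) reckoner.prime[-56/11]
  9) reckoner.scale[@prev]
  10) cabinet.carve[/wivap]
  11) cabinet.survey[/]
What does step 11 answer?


·→ cabinet.recite(p: /puro/bropru)
·← ToolError: not found
·→ cabinet.carve(p: /lici)
·← ok
·→ cabinet.etch(p: /lici/pridof, c: migaz)
·← created
·→ cabinet.cull(p: /lici/pridof)
·← ok
·→ cabinet.cull(p: /lici)
·← ok
·→ cabinet.etch(p: /crebrarn, c: wifle)
·← created
·→ cabinet.carve(p: /)
·← ToolError: exists
·→ reckoner.prime(x: -56/11)
·← -56/11
·→ reckoner.scale(x: @prev)
·← 3136/121
·→ cabinet.carve(p: /wivap)
·← ok
·→ cabinet.survey(p: /)
·← [crebrarn, wivap/]

Answer: [crebrarn, wivap/]


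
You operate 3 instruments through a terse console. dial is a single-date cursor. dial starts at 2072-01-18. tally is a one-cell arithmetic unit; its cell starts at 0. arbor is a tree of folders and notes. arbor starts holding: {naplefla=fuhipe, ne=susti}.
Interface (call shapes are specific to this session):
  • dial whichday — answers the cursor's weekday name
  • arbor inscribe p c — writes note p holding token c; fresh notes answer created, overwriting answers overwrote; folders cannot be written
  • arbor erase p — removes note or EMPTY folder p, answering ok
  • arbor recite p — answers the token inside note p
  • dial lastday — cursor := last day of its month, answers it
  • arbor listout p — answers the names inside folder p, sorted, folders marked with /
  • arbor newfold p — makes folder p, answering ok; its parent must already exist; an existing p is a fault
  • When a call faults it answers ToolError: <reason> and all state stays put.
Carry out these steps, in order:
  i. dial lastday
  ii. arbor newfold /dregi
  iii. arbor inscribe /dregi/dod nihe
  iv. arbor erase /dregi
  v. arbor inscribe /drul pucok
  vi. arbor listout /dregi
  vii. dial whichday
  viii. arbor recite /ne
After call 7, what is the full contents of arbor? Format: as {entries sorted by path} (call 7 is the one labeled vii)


Answer: {dregi/, dregi/dod=nihe, drul=pucok, naplefla=fuhipe, ne=susti}

Derivation:
;; 1. dial lastday() : 2072-01-31
;; 2. arbor newfold(p=/dregi) : ok
;; 3. arbor inscribe(p=/dregi/dod, c=nihe) : created
;; 4. arbor erase(p=/dregi) : ToolError: not empty
;; 5. arbor inscribe(p=/drul, c=pucok) : created
;; 6. arbor listout(p=/dregi) : [dod]
;; 7. dial whichday() : Sunday
;; 8. arbor recite(p=/ne) : susti


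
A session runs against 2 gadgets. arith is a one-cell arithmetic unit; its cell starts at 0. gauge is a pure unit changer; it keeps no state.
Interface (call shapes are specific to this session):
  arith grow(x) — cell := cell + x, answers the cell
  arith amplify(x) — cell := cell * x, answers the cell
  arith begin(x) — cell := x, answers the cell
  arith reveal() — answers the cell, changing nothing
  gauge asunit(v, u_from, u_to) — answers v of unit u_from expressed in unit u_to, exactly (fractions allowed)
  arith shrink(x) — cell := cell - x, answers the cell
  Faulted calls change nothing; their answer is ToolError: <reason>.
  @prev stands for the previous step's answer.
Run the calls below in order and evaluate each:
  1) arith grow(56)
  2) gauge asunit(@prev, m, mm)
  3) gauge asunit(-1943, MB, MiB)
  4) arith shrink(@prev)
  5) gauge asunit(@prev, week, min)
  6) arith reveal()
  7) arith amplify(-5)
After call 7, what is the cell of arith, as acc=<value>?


> arith grow x: 56
:: 56
> gauge asunit v: @prev u_from: m u_to: mm
:: 56000
> gauge asunit v: -1943 u_from: MB u_to: MiB
:: -30359375/16384
> arith shrink x: @prev
:: 31276879/16384
> gauge asunit v: @prev u_from: week u_to: min
:: 9852216885/512
> arith reveal
:: 31276879/16384
> arith amplify x: -5
:: -156384395/16384

Answer: acc=-156384395/16384


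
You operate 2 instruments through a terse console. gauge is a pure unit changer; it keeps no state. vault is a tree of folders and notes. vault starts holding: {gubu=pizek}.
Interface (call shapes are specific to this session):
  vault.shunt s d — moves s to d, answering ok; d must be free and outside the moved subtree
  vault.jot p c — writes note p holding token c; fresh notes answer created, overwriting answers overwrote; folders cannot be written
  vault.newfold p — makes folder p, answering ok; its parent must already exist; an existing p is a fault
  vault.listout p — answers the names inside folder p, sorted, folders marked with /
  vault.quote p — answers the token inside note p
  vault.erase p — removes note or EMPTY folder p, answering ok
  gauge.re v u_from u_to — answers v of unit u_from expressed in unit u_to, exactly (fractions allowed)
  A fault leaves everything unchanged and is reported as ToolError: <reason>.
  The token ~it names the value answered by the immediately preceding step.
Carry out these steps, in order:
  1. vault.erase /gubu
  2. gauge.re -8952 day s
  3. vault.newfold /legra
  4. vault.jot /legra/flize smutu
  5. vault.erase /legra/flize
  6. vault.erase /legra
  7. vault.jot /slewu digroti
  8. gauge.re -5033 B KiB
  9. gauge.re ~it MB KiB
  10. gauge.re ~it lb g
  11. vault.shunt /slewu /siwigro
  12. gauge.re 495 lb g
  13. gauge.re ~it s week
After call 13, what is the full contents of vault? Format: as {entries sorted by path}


Answer: {siwigro=digroti}

Derivation:
==> vault.erase(p: /gubu)
<== ok
==> gauge.re(v: -8952, u_from: day, u_to: s)
<== -773452800
==> vault.newfold(p: /legra)
<== ok
==> vault.jot(p: /legra/flize, c: smutu)
<== created
==> vault.erase(p: /legra/flize)
<== ok
==> vault.erase(p: /legra)
<== ok
==> vault.jot(p: /slewu, c: digroti)
<== created
==> gauge.re(v: -5033, u_from: B, u_to: KiB)
<== -5033/1024
==> gauge.re(v: ~it, u_from: MB, u_to: KiB)
<== -78640625/16384
==> gauge.re(v: ~it, u_from: lb, u_to: g)
<== -1141465199105/524288
==> vault.shunt(s: /slewu, d: /siwigro)
<== ok
==> gauge.re(v: 495, u_from: lb, u_to: g)
<== 4490564463/20000
==> gauge.re(v: ~it, u_from: s, u_to: week)
<== 71278801/192000000


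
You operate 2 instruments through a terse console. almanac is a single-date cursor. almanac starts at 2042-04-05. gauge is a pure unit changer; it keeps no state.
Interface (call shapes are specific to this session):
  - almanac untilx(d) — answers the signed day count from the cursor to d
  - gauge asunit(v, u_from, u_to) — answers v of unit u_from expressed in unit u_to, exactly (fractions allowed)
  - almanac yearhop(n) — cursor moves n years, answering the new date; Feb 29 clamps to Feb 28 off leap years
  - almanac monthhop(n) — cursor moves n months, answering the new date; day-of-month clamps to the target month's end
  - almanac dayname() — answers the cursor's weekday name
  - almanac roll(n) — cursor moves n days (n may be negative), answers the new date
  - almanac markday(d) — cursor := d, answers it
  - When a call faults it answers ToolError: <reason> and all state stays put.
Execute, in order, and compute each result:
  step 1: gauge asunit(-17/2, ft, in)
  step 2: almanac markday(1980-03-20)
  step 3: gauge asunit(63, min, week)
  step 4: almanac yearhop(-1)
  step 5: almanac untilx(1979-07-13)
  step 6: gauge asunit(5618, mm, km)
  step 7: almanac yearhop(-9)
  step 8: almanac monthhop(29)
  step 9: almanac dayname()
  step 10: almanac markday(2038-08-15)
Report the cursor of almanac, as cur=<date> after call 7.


Act: gauge asunit[v: -17/2; u_from: ft; u_to: in]
Obs: -102
Act: almanac markday[d: 1980-03-20]
Obs: 1980-03-20
Act: gauge asunit[v: 63; u_from: min; u_to: week]
Obs: 1/160
Act: almanac yearhop[n: -1]
Obs: 1979-03-20
Act: almanac untilx[d: 1979-07-13]
Obs: 115
Act: gauge asunit[v: 5618; u_from: mm; u_to: km]
Obs: 2809/500000
Act: almanac yearhop[n: -9]
Obs: 1970-03-20
Act: almanac monthhop[n: 29]
Obs: 1972-08-20
Act: almanac dayname[]
Obs: Sunday
Act: almanac markday[d: 2038-08-15]
Obs: 2038-08-15

Answer: cur=1970-03-20


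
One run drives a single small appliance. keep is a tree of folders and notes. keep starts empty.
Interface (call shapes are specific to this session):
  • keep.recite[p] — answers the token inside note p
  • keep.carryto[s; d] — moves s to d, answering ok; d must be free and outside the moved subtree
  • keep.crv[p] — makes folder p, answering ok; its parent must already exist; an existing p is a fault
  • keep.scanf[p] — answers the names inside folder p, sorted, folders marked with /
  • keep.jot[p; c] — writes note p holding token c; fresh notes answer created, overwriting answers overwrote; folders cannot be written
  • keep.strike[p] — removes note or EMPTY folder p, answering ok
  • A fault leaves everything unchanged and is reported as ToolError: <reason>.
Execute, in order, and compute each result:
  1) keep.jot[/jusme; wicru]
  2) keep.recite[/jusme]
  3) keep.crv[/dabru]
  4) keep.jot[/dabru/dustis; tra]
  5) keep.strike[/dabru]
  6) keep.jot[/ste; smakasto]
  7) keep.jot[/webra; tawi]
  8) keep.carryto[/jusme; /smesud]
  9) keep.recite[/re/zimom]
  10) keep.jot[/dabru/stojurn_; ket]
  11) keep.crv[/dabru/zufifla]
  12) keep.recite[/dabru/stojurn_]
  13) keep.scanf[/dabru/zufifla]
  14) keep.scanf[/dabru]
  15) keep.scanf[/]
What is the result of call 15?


I invoke jot passing p→/jusme, c→wicru, which returns created.
Next I call recite passing p→/jusme, yielding wicru.
Calling crv passing p→/dabru, → ok.
Invoking jot passing p→/dabru/dustis, c→tra, and get created.
Calling strike passing p→/dabru, giving ToolError: not empty.
I use jot passing p→/ste, c→smakasto, — result: created.
Now I run jot passing p→/webra, c→tawi, giving created.
Then carryto passing s→/jusme, d→/smesud, yielding ok.
Invoking recite passing p→/re/zimom, and see ToolError: not found.
Invoking jot passing p→/dabru/stojurn_, c→ket, which returns created.
Next I call crv passing p→/dabru/zufifla, giving ok.
I invoke recite passing p→/dabru/stojurn_, yielding ket.
Next I call scanf passing p→/dabru/zufifla: [].
I try scanf passing p→/dabru, — result: [dustis, stojurn_, zufifla/].
I run scanf passing p→/, and observe [dabru/, smesud, ste, webra].

Answer: [dabru/, smesud, ste, webra]


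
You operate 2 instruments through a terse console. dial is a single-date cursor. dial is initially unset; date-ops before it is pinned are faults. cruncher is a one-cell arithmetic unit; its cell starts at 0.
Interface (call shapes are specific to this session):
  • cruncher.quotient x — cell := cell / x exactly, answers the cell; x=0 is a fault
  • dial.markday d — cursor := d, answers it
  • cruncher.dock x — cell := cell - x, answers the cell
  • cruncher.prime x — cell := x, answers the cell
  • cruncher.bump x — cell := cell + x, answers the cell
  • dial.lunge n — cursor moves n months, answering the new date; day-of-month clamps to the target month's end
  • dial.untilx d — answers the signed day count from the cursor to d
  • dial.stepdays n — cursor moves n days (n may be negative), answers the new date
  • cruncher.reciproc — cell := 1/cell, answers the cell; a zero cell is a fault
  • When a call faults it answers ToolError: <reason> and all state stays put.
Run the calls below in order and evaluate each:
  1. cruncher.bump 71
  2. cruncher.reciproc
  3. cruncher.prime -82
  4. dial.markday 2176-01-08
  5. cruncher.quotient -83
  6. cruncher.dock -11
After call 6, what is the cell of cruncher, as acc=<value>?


Then cruncher.bump passing x: 71, giving 71.
I invoke cruncher.reciproc, → 1/71.
Calling cruncher.prime passing x: -82, → -82.
Then dial.markday passing d: 2176-01-08: 2176-01-08.
Using cruncher.quotient passing x: -83: 82/83.
I invoke cruncher.dock passing x: -11, — result: 995/83.

Answer: acc=995/83


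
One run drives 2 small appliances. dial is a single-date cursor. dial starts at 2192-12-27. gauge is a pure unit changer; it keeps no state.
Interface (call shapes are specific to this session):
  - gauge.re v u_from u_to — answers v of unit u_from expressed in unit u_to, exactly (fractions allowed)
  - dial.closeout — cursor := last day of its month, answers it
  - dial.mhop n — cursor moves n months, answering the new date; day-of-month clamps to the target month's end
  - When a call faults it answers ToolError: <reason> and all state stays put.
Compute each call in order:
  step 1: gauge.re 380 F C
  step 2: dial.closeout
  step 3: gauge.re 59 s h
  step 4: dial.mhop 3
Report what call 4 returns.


I invoke gauge.re on v: 380, u_from: F, u_to: C, and get 580/3.
I invoke dial.closeout, and see 2192-12-31.
Now I run gauge.re on v: 59, u_from: s, u_to: h, and observe 59/3600.
I use dial.mhop on n: 3, which returns 2193-03-31.

Answer: 2193-03-31


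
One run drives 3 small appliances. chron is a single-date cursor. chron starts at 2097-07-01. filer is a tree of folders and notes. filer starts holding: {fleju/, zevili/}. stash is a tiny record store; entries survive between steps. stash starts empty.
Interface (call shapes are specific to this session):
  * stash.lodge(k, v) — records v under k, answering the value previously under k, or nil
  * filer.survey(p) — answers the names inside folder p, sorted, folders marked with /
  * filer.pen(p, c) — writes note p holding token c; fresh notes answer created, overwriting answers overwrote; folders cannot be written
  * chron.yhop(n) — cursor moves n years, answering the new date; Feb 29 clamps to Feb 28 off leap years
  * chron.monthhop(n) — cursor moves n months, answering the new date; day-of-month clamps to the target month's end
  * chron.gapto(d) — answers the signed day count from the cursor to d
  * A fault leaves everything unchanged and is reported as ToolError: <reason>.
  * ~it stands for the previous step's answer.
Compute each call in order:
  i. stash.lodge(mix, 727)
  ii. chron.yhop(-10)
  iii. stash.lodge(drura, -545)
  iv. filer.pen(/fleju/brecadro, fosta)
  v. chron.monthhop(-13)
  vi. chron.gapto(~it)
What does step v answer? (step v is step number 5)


>>> lodge k=mix v=727
:: nil
>>> yhop n=-10
:: 2087-07-01
>>> lodge k=drura v=-545
:: nil
>>> pen p=/fleju/brecadro c=fosta
:: created
>>> monthhop n=-13
:: 2086-06-01
>>> gapto d=~it
:: 0

Answer: 2086-06-01


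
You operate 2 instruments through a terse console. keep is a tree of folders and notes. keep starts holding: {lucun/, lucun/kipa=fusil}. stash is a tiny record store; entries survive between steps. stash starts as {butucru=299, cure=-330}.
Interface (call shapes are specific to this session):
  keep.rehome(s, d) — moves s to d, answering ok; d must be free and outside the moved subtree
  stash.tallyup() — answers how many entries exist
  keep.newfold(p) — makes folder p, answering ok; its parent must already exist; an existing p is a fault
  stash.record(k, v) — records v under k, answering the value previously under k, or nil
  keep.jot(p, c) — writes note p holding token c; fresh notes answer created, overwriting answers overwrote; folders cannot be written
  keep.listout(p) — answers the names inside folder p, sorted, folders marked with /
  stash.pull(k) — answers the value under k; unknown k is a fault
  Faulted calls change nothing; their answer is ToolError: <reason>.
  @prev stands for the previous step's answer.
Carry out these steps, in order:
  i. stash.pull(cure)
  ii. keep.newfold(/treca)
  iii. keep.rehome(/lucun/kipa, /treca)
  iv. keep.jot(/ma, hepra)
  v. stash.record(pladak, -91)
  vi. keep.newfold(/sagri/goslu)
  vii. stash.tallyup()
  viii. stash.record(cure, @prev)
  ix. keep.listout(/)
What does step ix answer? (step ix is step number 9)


Do: stash.pull[k='cure']
See: -330
Do: keep.newfold[p='/treca']
See: ok
Do: keep.rehome[s='/lucun/kipa'; d='/treca']
See: ToolError: exists
Do: keep.jot[p='/ma'; c='hepra']
See: created
Do: stash.record[k='pladak'; v='-91']
See: nil
Do: keep.newfold[p='/sagri/goslu']
See: ToolError: no parent
Do: stash.tallyup[]
See: 3
Do: stash.record[k='cure'; v='@prev']
See: -330
Do: keep.listout[p='/']
See: [lucun/, ma, treca/]

Answer: [lucun/, ma, treca/]


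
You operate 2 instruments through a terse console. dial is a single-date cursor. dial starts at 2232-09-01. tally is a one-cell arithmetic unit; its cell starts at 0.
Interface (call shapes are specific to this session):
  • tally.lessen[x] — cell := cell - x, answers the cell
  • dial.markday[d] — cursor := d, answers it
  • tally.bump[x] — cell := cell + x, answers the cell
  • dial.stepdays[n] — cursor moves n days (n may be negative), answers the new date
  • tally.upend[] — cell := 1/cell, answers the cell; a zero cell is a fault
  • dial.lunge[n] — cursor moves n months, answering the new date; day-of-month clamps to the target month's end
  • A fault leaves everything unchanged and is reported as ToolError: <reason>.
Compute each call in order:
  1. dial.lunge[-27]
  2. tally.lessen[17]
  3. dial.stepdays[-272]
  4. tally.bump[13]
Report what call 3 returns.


I call dial.lunge using n: -27, and get 2230-06-01.
Calling tally.lessen using x: 17: -17.
Then dial.stepdays using n: -272: 2229-09-02.
Using tally.bump using x: 13: -4.

Answer: 2229-09-02


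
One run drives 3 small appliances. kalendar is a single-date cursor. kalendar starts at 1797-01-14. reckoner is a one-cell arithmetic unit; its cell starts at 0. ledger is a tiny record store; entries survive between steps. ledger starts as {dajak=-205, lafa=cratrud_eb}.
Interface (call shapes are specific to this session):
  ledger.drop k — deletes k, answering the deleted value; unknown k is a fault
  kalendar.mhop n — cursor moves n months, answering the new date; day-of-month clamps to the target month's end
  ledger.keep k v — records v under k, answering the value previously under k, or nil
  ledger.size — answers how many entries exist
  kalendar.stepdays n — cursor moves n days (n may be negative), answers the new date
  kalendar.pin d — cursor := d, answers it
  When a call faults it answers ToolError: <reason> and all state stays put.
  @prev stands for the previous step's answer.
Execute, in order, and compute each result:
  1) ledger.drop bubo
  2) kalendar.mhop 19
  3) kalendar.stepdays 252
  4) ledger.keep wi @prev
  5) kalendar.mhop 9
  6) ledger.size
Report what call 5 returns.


;; ledger.drop(k=bubo) == ToolError: no such key bubo
;; kalendar.mhop(n=19) == 1798-08-14
;; kalendar.stepdays(n=252) == 1799-04-23
;; ledger.keep(k=wi, v=@prev) == nil
;; kalendar.mhop(n=9) == 1800-01-23
;; ledger.size() == 3

Answer: 1800-01-23


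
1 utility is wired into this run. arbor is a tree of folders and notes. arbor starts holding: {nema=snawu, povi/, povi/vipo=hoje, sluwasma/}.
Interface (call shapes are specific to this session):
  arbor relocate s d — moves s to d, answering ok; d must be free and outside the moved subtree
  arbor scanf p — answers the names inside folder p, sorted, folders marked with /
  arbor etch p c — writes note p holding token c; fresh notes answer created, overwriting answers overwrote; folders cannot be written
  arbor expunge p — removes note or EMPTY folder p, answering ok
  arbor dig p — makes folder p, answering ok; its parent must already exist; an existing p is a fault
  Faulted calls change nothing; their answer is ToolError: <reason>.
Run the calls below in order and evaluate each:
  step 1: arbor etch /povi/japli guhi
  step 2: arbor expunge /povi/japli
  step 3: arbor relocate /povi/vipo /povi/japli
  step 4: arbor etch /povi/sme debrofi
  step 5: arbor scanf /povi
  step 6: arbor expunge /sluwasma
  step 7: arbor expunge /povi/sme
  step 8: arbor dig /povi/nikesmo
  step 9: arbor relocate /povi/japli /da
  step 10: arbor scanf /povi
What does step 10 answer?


Act: arbor etch[p='/povi/japli'; c='guhi']
Obs: created
Act: arbor expunge[p='/povi/japli']
Obs: ok
Act: arbor relocate[s='/povi/vipo'; d='/povi/japli']
Obs: ok
Act: arbor etch[p='/povi/sme'; c='debrofi']
Obs: created
Act: arbor scanf[p='/povi']
Obs: [japli, sme]
Act: arbor expunge[p='/sluwasma']
Obs: ok
Act: arbor expunge[p='/povi/sme']
Obs: ok
Act: arbor dig[p='/povi/nikesmo']
Obs: ok
Act: arbor relocate[s='/povi/japli'; d='/da']
Obs: ok
Act: arbor scanf[p='/povi']
Obs: [nikesmo/]

Answer: [nikesmo/]
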